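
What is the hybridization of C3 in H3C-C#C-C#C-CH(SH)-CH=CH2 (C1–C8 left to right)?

sp

C3 carries 2 σ bonds, plus two π bonds, giving a steric number of 2, so it is sp.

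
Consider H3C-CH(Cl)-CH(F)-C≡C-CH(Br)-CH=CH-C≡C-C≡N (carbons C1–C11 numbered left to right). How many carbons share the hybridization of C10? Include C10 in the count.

C10 is sp (two π bonds).
C1: sp3
C2: sp3
C3: sp3
C4: sp ✓
C5: sp ✓
C6: sp3
C7: sp2
C8: sp2
C9: sp ✓
C10: sp ✓
C11: sp ✓
5 carbons are sp.

5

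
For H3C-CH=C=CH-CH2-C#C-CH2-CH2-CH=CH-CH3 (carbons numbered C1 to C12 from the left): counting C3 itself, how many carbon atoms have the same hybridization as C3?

3

C3 is sp (two π bonds).
C1: sp3
C2: sp2
C3: sp ✓
C4: sp2
C5: sp3
C6: sp ✓
C7: sp ✓
C8: sp3
C9: sp3
C10: sp2
C11: sp2
C12: sp3
3 carbons are sp.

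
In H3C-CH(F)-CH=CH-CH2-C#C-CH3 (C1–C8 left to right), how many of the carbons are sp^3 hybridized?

C1: sp3 ✓
C2: sp3 ✓
C3: sp2
C4: sp2
C5: sp3 ✓
C6: sp
C7: sp
C8: sp3 ✓
C1, C2, C5, C8 → 4 sp3 carbons.

4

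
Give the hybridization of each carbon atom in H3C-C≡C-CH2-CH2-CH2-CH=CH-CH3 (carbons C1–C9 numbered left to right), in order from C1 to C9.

C1 sp3, C2 sp, C3 sp, C4 sp3, C5 sp3, C6 sp3, C7 sp2, C8 sp2, C9 sp3

C1: 4 σ bonds — 4 electron domains, sp3.
C2: 2 σ bonds, plus two π bonds — 2 electron domains, sp.
C3: 2 σ bonds, plus two π bonds; 2 regions of electron density → sp.
C4 is sp3: 4 σ bonds, 4 electron-density regions.
C5: 4 σ bonds; 4 regions of electron density → sp3.
C6: 4 σ bonds; 4 regions of electron density → sp3.
C7 — 3 σ bonds, plus one π bond. Steric number 3, so sp2.
C8 is sp2: 3 σ bonds, plus one π bond, 3 electron-density regions.
C9 is sp3: 4 σ bonds, 4 electron-density regions.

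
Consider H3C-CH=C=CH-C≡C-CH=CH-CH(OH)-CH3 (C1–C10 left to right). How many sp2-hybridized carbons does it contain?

4

C1: sp3
C2: sp2 ✓
C3: sp
C4: sp2 ✓
C5: sp
C6: sp
C7: sp2 ✓
C8: sp2 ✓
C9: sp3
C10: sp3
C2, C4, C7, C8 → 4 sp2 carbons.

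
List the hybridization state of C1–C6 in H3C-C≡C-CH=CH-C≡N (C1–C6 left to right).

C1: 4 σ bonds — 4 electron domains, sp3.
C2 is sp: 2 σ bonds, plus two π bonds, 2 electron-density regions.
C3 — 2 σ bonds, plus two π bonds. Steric number 2, so sp.
C4 has 3 σ bonds, plus one π bond: steric number 3 → sp2.
C5 — 3 σ bonds, plus one π bond. Steric number 3, so sp2.
C6 is sp: 2 σ bonds, plus two π bonds, 2 electron-density regions.

C1 sp3, C2 sp, C3 sp, C4 sp2, C5 sp2, C6 sp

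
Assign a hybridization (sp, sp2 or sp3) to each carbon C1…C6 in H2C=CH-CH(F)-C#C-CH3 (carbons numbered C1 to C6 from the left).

C1: 3 σ bonds, plus one π bond — 3 electron domains, sp2.
C2: 3 σ bonds, plus one π bond; 3 regions of electron density → sp2.
C3 has 4 σ bonds: steric number 4 → sp3.
C4 is sp: 2 σ bonds, plus two π bonds, 2 electron-density regions.
C5: 2 σ bonds, plus two π bonds; 2 regions of electron density → sp.
C6 (4 σ bonds) has steric number 4: sp3.

C1 sp2, C2 sp2, C3 sp3, C4 sp, C5 sp, C6 sp3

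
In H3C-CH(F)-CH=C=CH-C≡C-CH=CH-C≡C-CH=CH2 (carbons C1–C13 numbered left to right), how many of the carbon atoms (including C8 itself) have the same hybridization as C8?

C8 is sp2 (one π bond).
C1: sp3
C2: sp3
C3: sp2 ✓
C4: sp
C5: sp2 ✓
C6: sp
C7: sp
C8: sp2 ✓
C9: sp2 ✓
C10: sp
C11: sp
C12: sp2 ✓
C13: sp2 ✓
6 carbons are sp2.

6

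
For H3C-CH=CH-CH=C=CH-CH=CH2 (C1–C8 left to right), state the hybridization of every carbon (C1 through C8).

C1 — 4 σ bonds. Steric number 4, so sp3.
C2: 3 σ bonds, plus one π bond; 3 regions of electron density → sp2.
C3 — 3 σ bonds, plus one π bond. Steric number 3, so sp2.
C4 has 3 σ bonds, plus one π bond: steric number 3 → sp2.
C5 has 2 σ bonds, plus two π bonds: steric number 2 → sp.
C6 carries 3 σ bonds, plus one π bond, giving a steric number of 3, so it is sp2.
C7: 3 σ bonds, plus one π bond; 3 regions of electron density → sp2.
C8: 3 σ bonds, plus one π bond — 3 electron domains, sp2.

C1 sp3, C2 sp2, C3 sp2, C4 sp2, C5 sp, C6 sp2, C7 sp2, C8 sp2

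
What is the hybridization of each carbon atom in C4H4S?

sp²

Each carbon atom carries 3 σ bonds, plus one π bond, giving a steric number of 3, so it is sp2.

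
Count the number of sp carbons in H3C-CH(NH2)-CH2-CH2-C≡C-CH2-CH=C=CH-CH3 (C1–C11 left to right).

C1: sp3
C2: sp3
C3: sp3
C4: sp3
C5: sp ✓
C6: sp ✓
C7: sp3
C8: sp2
C9: sp ✓
C10: sp2
C11: sp3
C5, C6, C9 → 3 sp carbons.

3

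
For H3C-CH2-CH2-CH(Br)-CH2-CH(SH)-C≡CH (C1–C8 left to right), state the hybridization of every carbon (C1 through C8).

C1: 4 σ bonds — 4 electron domains, sp3.
C2: 4 σ bonds; 4 regions of electron density → sp3.
C3: 4 σ bonds — 4 electron domains, sp3.
C4 (4 σ bonds) has steric number 4: sp3.
C5 carries 4 σ bonds, giving a steric number of 4, so it is sp3.
C6 (4 σ bonds) has steric number 4: sp3.
C7 has 2 σ bonds, plus two π bonds: steric number 2 → sp.
C8 is sp: 2 σ bonds, plus two π bonds, 2 electron-density regions.

C1 sp3, C2 sp3, C3 sp3, C4 sp3, C5 sp3, C6 sp3, C7 sp, C8 sp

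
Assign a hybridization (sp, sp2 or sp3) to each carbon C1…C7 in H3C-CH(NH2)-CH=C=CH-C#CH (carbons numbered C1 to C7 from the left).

C1 sp3, C2 sp3, C3 sp2, C4 sp, C5 sp2, C6 sp, C7 sp

C1 has 4 σ bonds: steric number 4 → sp3.
C2 is sp3: 4 σ bonds, 4 electron-density regions.
C3: 3 σ bonds, plus one π bond — 3 electron domains, sp2.
C4 has 2 σ bonds, plus two π bonds: steric number 2 → sp.
C5: 3 σ bonds, plus one π bond — 3 electron domains, sp2.
C6 has 2 σ bonds, plus two π bonds: steric number 2 → sp.
C7 (2 σ bonds, plus two π bonds) has steric number 2: sp.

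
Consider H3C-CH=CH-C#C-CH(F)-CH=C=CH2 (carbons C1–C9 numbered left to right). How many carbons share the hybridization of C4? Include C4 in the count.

3

C4 is sp (two π bonds).
C1: sp3
C2: sp2
C3: sp2
C4: sp ✓
C5: sp ✓
C6: sp3
C7: sp2
C8: sp ✓
C9: sp2
3 carbons are sp.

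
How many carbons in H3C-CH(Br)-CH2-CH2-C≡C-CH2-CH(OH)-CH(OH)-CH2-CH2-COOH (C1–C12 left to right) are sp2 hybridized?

C1: sp3
C2: sp3
C3: sp3
C4: sp3
C5: sp
C6: sp
C7: sp3
C8: sp3
C9: sp3
C10: sp3
C11: sp3
C12: sp2 ✓
C12 → 1 sp2 carbon.

1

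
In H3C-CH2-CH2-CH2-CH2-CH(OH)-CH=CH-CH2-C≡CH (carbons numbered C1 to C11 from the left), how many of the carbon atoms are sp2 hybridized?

C1: sp3
C2: sp3
C3: sp3
C4: sp3
C5: sp3
C6: sp3
C7: sp2 ✓
C8: sp2 ✓
C9: sp3
C10: sp
C11: sp
C7, C8 → 2 sp2 carbons.

2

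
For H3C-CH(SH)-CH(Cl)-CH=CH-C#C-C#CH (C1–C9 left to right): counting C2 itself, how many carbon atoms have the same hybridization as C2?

C2 is sp3 (only σ bonds).
C1: sp3 ✓
C2: sp3 ✓
C3: sp3 ✓
C4: sp2
C5: sp2
C6: sp
C7: sp
C8: sp
C9: sp
3 carbons are sp3.

3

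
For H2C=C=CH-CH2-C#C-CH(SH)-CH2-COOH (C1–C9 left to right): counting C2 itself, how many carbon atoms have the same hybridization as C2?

C2 is sp (two π bonds).
C1: sp2
C2: sp ✓
C3: sp2
C4: sp3
C5: sp ✓
C6: sp ✓
C7: sp3
C8: sp3
C9: sp2
3 carbons are sp.

3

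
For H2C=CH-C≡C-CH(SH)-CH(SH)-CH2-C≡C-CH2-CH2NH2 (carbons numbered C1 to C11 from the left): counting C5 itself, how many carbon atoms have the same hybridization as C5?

C5 is sp3 (only σ bonds).
C1: sp2
C2: sp2
C3: sp
C4: sp
C5: sp3 ✓
C6: sp3 ✓
C7: sp3 ✓
C8: sp
C9: sp
C10: sp3 ✓
C11: sp3 ✓
5 carbons are sp3.

5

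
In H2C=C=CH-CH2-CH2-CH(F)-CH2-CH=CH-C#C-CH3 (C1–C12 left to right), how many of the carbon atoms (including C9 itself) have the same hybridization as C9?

C9 is sp2 (one π bond).
C1: sp2 ✓
C2: sp
C3: sp2 ✓
C4: sp3
C5: sp3
C6: sp3
C7: sp3
C8: sp2 ✓
C9: sp2 ✓
C10: sp
C11: sp
C12: sp3
4 carbons are sp2.

4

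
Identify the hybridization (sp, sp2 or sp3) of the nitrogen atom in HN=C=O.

sp2

The nitrogen atom carries 2 σ bonds and 1 lone pair, plus one π bond, giving a steric number of 3, so it is sp2.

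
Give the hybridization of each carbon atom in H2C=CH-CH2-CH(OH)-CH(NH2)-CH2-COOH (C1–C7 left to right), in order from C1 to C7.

C1 sp2, C2 sp2, C3 sp3, C4 sp3, C5 sp3, C6 sp3, C7 sp2

C1: 3 σ bonds, plus one π bond — 3 electron domains, sp2.
C2 (3 σ bonds, plus one π bond) has steric number 3: sp2.
C3 — 4 σ bonds. Steric number 4, so sp3.
C4: 4 σ bonds; 4 regions of electron density → sp3.
C5: 4 σ bonds; 4 regions of electron density → sp3.
C6 is sp3: 4 σ bonds, 4 electron-density regions.
C7 is sp2: 3 σ bonds, plus one π bond, 3 electron-density regions.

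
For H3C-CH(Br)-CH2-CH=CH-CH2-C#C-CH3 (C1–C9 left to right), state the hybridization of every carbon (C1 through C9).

C1 sp3, C2 sp3, C3 sp3, C4 sp2, C5 sp2, C6 sp3, C7 sp, C8 sp, C9 sp3

C1 has 4 σ bonds: steric number 4 → sp3.
C2 — 4 σ bonds. Steric number 4, so sp3.
C3 is sp3: 4 σ bonds, 4 electron-density regions.
C4 (3 σ bonds, plus one π bond) has steric number 3: sp2.
C5 (3 σ bonds, plus one π bond) has steric number 3: sp2.
C6 — 4 σ bonds. Steric number 4, so sp3.
C7 is sp: 2 σ bonds, plus two π bonds, 2 electron-density regions.
C8 (2 σ bonds, plus two π bonds) has steric number 2: sp.
C9 has 4 σ bonds: steric number 4 → sp3.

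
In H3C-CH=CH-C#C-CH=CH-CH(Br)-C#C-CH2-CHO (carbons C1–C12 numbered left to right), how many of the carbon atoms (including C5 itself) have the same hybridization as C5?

C5 is sp (two π bonds).
C1: sp3
C2: sp2
C3: sp2
C4: sp ✓
C5: sp ✓
C6: sp2
C7: sp2
C8: sp3
C9: sp ✓
C10: sp ✓
C11: sp3
C12: sp2
4 carbons are sp.

4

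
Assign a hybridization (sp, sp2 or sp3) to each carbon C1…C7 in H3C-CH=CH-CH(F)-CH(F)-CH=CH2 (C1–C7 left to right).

C1 sp3, C2 sp2, C3 sp2, C4 sp3, C5 sp3, C6 sp2, C7 sp2

C1 (4 σ bonds) has steric number 4: sp3.
C2: 3 σ bonds, plus one π bond; 3 regions of electron density → sp2.
C3: 3 σ bonds, plus one π bond; 3 regions of electron density → sp2.
C4 (4 σ bonds) has steric number 4: sp3.
C5 — 4 σ bonds. Steric number 4, so sp3.
C6: 3 σ bonds, plus one π bond — 3 electron domains, sp2.
C7 — 3 σ bonds, plus one π bond. Steric number 3, so sp2.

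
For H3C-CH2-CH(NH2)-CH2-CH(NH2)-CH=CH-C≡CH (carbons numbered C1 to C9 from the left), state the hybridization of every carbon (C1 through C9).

C1 sp3, C2 sp3, C3 sp3, C4 sp3, C5 sp3, C6 sp2, C7 sp2, C8 sp, C9 sp

C1: 4 σ bonds; 4 regions of electron density → sp3.
C2 (4 σ bonds) has steric number 4: sp3.
C3 carries 4 σ bonds, giving a steric number of 4, so it is sp3.
C4 has 4 σ bonds: steric number 4 → sp3.
C5 — 4 σ bonds. Steric number 4, so sp3.
C6 has 3 σ bonds, plus one π bond: steric number 3 → sp2.
C7: 3 σ bonds, plus one π bond — 3 electron domains, sp2.
C8 (2 σ bonds, plus two π bonds) has steric number 2: sp.
C9 has 2 σ bonds, plus two π bonds: steric number 2 → sp.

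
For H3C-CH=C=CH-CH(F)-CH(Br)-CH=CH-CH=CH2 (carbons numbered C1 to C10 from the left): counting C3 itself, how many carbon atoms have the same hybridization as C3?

C3 is sp (two π bonds).
C1: sp3
C2: sp2
C3: sp ✓
C4: sp2
C5: sp3
C6: sp3
C7: sp2
C8: sp2
C9: sp2
C10: sp2
1 carbon is sp.

1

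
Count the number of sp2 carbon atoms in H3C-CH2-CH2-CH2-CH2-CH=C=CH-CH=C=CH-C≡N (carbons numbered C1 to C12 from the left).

4

C1: sp3
C2: sp3
C3: sp3
C4: sp3
C5: sp3
C6: sp2 ✓
C7: sp
C8: sp2 ✓
C9: sp2 ✓
C10: sp
C11: sp2 ✓
C12: sp
C6, C8, C9, C11 → 4 sp2 carbons.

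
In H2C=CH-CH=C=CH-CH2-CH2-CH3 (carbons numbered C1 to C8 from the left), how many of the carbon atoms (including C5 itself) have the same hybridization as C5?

4

C5 is sp2 (one π bond).
C1: sp2 ✓
C2: sp2 ✓
C3: sp2 ✓
C4: sp
C5: sp2 ✓
C6: sp3
C7: sp3
C8: sp3
4 carbons are sp2.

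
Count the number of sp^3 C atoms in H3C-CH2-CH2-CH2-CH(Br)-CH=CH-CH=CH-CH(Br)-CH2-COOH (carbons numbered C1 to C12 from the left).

7

C1: sp3 ✓
C2: sp3 ✓
C3: sp3 ✓
C4: sp3 ✓
C5: sp3 ✓
C6: sp2
C7: sp2
C8: sp2
C9: sp2
C10: sp3 ✓
C11: sp3 ✓
C12: sp2
C1, C2, C3, C4, C5, C10, C11 → 7 sp3 carbons.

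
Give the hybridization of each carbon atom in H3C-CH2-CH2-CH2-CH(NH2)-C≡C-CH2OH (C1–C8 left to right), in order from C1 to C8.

C1: 4 σ bonds — 4 electron domains, sp3.
C2 is sp3: 4 σ bonds, 4 electron-density regions.
C3 — 4 σ bonds. Steric number 4, so sp3.
C4 has 4 σ bonds: steric number 4 → sp3.
C5 has 4 σ bonds: steric number 4 → sp3.
C6 (2 σ bonds, plus two π bonds) has steric number 2: sp.
C7 is sp: 2 σ bonds, plus two π bonds, 2 electron-density regions.
C8 is sp3: 4 σ bonds, 4 electron-density regions.

C1 sp3, C2 sp3, C3 sp3, C4 sp3, C5 sp3, C6 sp, C7 sp, C8 sp3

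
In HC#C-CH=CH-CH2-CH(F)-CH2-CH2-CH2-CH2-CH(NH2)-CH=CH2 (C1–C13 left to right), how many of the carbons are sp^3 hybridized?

7

C1: sp
C2: sp
C3: sp2
C4: sp2
C5: sp3 ✓
C6: sp3 ✓
C7: sp3 ✓
C8: sp3 ✓
C9: sp3 ✓
C10: sp3 ✓
C11: sp3 ✓
C12: sp2
C13: sp2
C5, C6, C7, C8, C9, C10, C11 → 7 sp3 carbons.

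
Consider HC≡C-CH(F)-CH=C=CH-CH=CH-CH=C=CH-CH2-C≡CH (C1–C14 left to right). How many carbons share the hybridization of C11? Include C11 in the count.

6

C11 is sp2 (one π bond).
C1: sp
C2: sp
C3: sp3
C4: sp2 ✓
C5: sp
C6: sp2 ✓
C7: sp2 ✓
C8: sp2 ✓
C9: sp2 ✓
C10: sp
C11: sp2 ✓
C12: sp3
C13: sp
C14: sp
6 carbons are sp2.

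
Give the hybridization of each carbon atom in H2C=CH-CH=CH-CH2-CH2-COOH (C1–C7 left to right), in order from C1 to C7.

C1: 3 σ bonds, plus one π bond; 3 regions of electron density → sp2.
C2 has 3 σ bonds, plus one π bond: steric number 3 → sp2.
C3: 3 σ bonds, plus one π bond — 3 electron domains, sp2.
C4 (3 σ bonds, plus one π bond) has steric number 3: sp2.
C5: 4 σ bonds — 4 electron domains, sp3.
C6 is sp3: 4 σ bonds, 4 electron-density regions.
C7 carries 3 σ bonds, plus one π bond, giving a steric number of 3, so it is sp2.

C1 sp2, C2 sp2, C3 sp2, C4 sp2, C5 sp3, C6 sp3, C7 sp2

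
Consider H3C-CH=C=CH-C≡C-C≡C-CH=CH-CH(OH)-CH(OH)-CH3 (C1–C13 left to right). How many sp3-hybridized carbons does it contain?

C1: sp3 ✓
C2: sp2
C3: sp
C4: sp2
C5: sp
C6: sp
C7: sp
C8: sp
C9: sp2
C10: sp2
C11: sp3 ✓
C12: sp3 ✓
C13: sp3 ✓
C1, C11, C12, C13 → 4 sp3 carbons.

4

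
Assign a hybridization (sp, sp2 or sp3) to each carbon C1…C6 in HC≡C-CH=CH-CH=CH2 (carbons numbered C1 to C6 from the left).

C1 — 2 σ bonds, plus two π bonds. Steric number 2, so sp.
C2 (2 σ bonds, plus two π bonds) has steric number 2: sp.
C3: 3 σ bonds, plus one π bond; 3 regions of electron density → sp2.
C4: 3 σ bonds, plus one π bond — 3 electron domains, sp2.
C5 — 3 σ bonds, plus one π bond. Steric number 3, so sp2.
C6 has 3 σ bonds, plus one π bond: steric number 3 → sp2.

C1 sp, C2 sp, C3 sp2, C4 sp2, C5 sp2, C6 sp2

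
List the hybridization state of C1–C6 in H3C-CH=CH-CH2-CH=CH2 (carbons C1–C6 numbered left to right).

C1 — 4 σ bonds. Steric number 4, so sp3.
C2: 3 σ bonds, plus one π bond — 3 electron domains, sp2.
C3: 3 σ bonds, plus one π bond — 3 electron domains, sp2.
C4: 4 σ bonds — 4 electron domains, sp3.
C5: 3 σ bonds, plus one π bond — 3 electron domains, sp2.
C6 is sp2: 3 σ bonds, plus one π bond, 3 electron-density regions.

C1 sp3, C2 sp2, C3 sp2, C4 sp3, C5 sp2, C6 sp2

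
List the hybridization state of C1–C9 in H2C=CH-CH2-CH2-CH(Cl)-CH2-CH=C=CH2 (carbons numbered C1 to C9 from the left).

C1 sp2, C2 sp2, C3 sp3, C4 sp3, C5 sp3, C6 sp3, C7 sp2, C8 sp, C9 sp2

C1: 3 σ bonds, plus one π bond; 3 regions of electron density → sp2.
C2 is sp2: 3 σ bonds, plus one π bond, 3 electron-density regions.
C3: 4 σ bonds — 4 electron domains, sp3.
C4 is sp3: 4 σ bonds, 4 electron-density regions.
C5: 4 σ bonds; 4 regions of electron density → sp3.
C6 — 4 σ bonds. Steric number 4, so sp3.
C7 has 3 σ bonds, plus one π bond: steric number 3 → sp2.
C8 has 2 σ bonds, plus two π bonds: steric number 2 → sp.
C9 (3 σ bonds, plus one π bond) has steric number 3: sp2.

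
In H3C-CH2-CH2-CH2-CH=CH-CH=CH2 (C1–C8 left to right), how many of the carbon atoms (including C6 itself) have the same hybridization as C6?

4

C6 is sp2 (one π bond).
C1: sp3
C2: sp3
C3: sp3
C4: sp3
C5: sp2 ✓
C6: sp2 ✓
C7: sp2 ✓
C8: sp2 ✓
4 carbons are sp2.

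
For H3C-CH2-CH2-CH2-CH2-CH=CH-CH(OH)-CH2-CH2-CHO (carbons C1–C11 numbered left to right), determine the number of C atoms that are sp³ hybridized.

C1: sp3 ✓
C2: sp3 ✓
C3: sp3 ✓
C4: sp3 ✓
C5: sp3 ✓
C6: sp2
C7: sp2
C8: sp3 ✓
C9: sp3 ✓
C10: sp3 ✓
C11: sp2
C1, C2, C3, C4, C5, C8, C9, C10 → 8 sp3 carbons.

8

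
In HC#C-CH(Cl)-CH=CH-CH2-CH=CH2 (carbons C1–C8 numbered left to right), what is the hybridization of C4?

sp^2

C4 (3 σ bonds, plus one π bond) has steric number 3: sp2.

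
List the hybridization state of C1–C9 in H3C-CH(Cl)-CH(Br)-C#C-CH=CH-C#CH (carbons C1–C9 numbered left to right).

C1 sp3, C2 sp3, C3 sp3, C4 sp, C5 sp, C6 sp2, C7 sp2, C8 sp, C9 sp

C1 — 4 σ bonds. Steric number 4, so sp3.
C2 (4 σ bonds) has steric number 4: sp3.
C3 — 4 σ bonds. Steric number 4, so sp3.
C4 carries 2 σ bonds, plus two π bonds, giving a steric number of 2, so it is sp.
C5 (2 σ bonds, plus two π bonds) has steric number 2: sp.
C6 — 3 σ bonds, plus one π bond. Steric number 3, so sp2.
C7: 3 σ bonds, plus one π bond — 3 electron domains, sp2.
C8: 2 σ bonds, plus two π bonds; 2 regions of electron density → sp.
C9: 2 σ bonds, plus two π bonds — 2 electron domains, sp.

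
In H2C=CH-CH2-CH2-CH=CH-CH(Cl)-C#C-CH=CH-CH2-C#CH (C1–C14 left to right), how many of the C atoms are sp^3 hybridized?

C1: sp2
C2: sp2
C3: sp3 ✓
C4: sp3 ✓
C5: sp2
C6: sp2
C7: sp3 ✓
C8: sp
C9: sp
C10: sp2
C11: sp2
C12: sp3 ✓
C13: sp
C14: sp
C3, C4, C7, C12 → 4 sp3 carbons.

4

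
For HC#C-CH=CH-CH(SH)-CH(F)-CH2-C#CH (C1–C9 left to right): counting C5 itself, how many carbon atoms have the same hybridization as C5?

3

C5 is sp3 (only σ bonds).
C1: sp
C2: sp
C3: sp2
C4: sp2
C5: sp3 ✓
C6: sp3 ✓
C7: sp3 ✓
C8: sp
C9: sp
3 carbons are sp3.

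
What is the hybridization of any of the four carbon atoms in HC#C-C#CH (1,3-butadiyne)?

sp

Every carbon is part of a C≡C triple bond: two σ regions → sp.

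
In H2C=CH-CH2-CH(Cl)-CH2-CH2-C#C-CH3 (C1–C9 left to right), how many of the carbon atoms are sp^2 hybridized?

C1: sp2 ✓
C2: sp2 ✓
C3: sp3
C4: sp3
C5: sp3
C6: sp3
C7: sp
C8: sp
C9: sp3
C1, C2 → 2 sp2 carbons.

2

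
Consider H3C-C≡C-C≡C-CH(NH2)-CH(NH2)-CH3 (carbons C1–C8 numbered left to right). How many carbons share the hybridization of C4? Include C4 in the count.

4

C4 is sp (two π bonds).
C1: sp3
C2: sp ✓
C3: sp ✓
C4: sp ✓
C5: sp ✓
C6: sp3
C7: sp3
C8: sp3
4 carbons are sp.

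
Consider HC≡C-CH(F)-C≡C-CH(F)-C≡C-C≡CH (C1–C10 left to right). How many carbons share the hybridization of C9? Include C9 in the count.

C9 is sp (two π bonds).
C1: sp ✓
C2: sp ✓
C3: sp3
C4: sp ✓
C5: sp ✓
C6: sp3
C7: sp ✓
C8: sp ✓
C9: sp ✓
C10: sp ✓
8 carbons are sp.

8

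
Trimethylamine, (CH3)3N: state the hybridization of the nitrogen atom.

sp3

The nitrogen atom: 3 σ bonds and 1 lone pair — 4 electron domains, sp3.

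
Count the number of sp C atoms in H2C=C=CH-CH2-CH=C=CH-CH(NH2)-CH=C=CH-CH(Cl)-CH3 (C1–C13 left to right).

3

C1: sp2
C2: sp ✓
C3: sp2
C4: sp3
C5: sp2
C6: sp ✓
C7: sp2
C8: sp3
C9: sp2
C10: sp ✓
C11: sp2
C12: sp3
C13: sp3
C2, C6, C10 → 3 sp carbons.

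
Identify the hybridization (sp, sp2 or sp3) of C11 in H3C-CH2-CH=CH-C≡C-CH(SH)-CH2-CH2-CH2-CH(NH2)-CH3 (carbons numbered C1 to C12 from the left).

C11: 4 σ bonds — 4 electron domains, sp3.

sp³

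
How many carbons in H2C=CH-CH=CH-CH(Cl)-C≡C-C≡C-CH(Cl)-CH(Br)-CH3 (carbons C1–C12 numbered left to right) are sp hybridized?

C1: sp2
C2: sp2
C3: sp2
C4: sp2
C5: sp3
C6: sp ✓
C7: sp ✓
C8: sp ✓
C9: sp ✓
C10: sp3
C11: sp3
C12: sp3
C6, C7, C8, C9 → 4 sp carbons.

4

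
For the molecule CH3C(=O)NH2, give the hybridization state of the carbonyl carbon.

sp2

The carbonyl carbon: 3 σ bonds, plus one π bond — 3 electron domains, sp2.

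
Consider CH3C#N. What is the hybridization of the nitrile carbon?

The nitrile carbon is sp: 2 σ bonds, plus two π bonds, 2 electron-density regions.

sp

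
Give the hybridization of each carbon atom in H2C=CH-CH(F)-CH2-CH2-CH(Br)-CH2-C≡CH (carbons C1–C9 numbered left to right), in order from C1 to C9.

C1 is sp2: 3 σ bonds, plus one π bond, 3 electron-density regions.
C2: 3 σ bonds, plus one π bond; 3 regions of electron density → sp2.
C3 carries 4 σ bonds, giving a steric number of 4, so it is sp3.
C4 (4 σ bonds) has steric number 4: sp3.
C5 carries 4 σ bonds, giving a steric number of 4, so it is sp3.
C6 carries 4 σ bonds, giving a steric number of 4, so it is sp3.
C7 carries 4 σ bonds, giving a steric number of 4, so it is sp3.
C8 has 2 σ bonds, plus two π bonds: steric number 2 → sp.
C9 carries 2 σ bonds, plus two π bonds, giving a steric number of 2, so it is sp.

C1 sp2, C2 sp2, C3 sp3, C4 sp3, C5 sp3, C6 sp3, C7 sp3, C8 sp, C9 sp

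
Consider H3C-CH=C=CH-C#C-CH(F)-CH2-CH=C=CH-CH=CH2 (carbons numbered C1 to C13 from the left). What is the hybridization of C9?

sp²

C9: 3 σ bonds, plus one π bond; 3 regions of electron density → sp2.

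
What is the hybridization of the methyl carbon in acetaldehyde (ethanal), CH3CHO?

The methyl carbon (4 σ bonds) has steric number 4: sp3.

sp3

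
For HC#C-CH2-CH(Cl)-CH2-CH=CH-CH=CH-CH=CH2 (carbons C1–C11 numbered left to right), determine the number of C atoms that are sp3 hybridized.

C1: sp
C2: sp
C3: sp3 ✓
C4: sp3 ✓
C5: sp3 ✓
C6: sp2
C7: sp2
C8: sp2
C9: sp2
C10: sp2
C11: sp2
C3, C4, C5 → 3 sp3 carbons.

3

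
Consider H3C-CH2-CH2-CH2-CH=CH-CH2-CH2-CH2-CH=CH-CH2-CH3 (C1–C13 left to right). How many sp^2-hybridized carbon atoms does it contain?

4

C1: sp3
C2: sp3
C3: sp3
C4: sp3
C5: sp2 ✓
C6: sp2 ✓
C7: sp3
C8: sp3
C9: sp3
C10: sp2 ✓
C11: sp2 ✓
C12: sp3
C13: sp3
C5, C6, C10, C11 → 4 sp2 carbons.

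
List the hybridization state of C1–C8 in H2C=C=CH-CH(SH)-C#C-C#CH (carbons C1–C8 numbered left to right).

C1 (3 σ bonds, plus one π bond) has steric number 3: sp2.
C2 — 2 σ bonds, plus two π bonds. Steric number 2, so sp.
C3 — 3 σ bonds, plus one π bond. Steric number 3, so sp2.
C4 is sp3: 4 σ bonds, 4 electron-density regions.
C5: 2 σ bonds, plus two π bonds — 2 electron domains, sp.
C6: 2 σ bonds, plus two π bonds — 2 electron domains, sp.
C7 carries 2 σ bonds, plus two π bonds, giving a steric number of 2, so it is sp.
C8 is sp: 2 σ bonds, plus two π bonds, 2 electron-density regions.

C1 sp2, C2 sp, C3 sp2, C4 sp3, C5 sp, C6 sp, C7 sp, C8 sp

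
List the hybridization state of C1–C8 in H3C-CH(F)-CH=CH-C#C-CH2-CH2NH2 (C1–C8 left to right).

C1 sp3, C2 sp3, C3 sp2, C4 sp2, C5 sp, C6 sp, C7 sp3, C8 sp3

C1 has 4 σ bonds: steric number 4 → sp3.
C2 is sp3: 4 σ bonds, 4 electron-density regions.
C3 has 3 σ bonds, plus one π bond: steric number 3 → sp2.
C4 — 3 σ bonds, plus one π bond. Steric number 3, so sp2.
C5 carries 2 σ bonds, plus two π bonds, giving a steric number of 2, so it is sp.
C6 has 2 σ bonds, plus two π bonds: steric number 2 → sp.
C7 (4 σ bonds) has steric number 4: sp3.
C8: 4 σ bonds; 4 regions of electron density → sp3.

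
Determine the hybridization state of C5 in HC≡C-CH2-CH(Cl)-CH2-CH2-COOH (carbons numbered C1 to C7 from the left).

C5: 4 σ bonds — 4 electron domains, sp3.

sp^3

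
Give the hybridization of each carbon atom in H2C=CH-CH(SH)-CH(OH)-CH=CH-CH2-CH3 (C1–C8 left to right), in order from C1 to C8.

C1 sp2, C2 sp2, C3 sp3, C4 sp3, C5 sp2, C6 sp2, C7 sp3, C8 sp3

C1 is sp2: 3 σ bonds, plus one π bond, 3 electron-density regions.
C2 is sp2: 3 σ bonds, plus one π bond, 3 electron-density regions.
C3 has 4 σ bonds: steric number 4 → sp3.
C4: 4 σ bonds — 4 electron domains, sp3.
C5 is sp2: 3 σ bonds, plus one π bond, 3 electron-density regions.
C6: 3 σ bonds, plus one π bond; 3 regions of electron density → sp2.
C7 has 4 σ bonds: steric number 4 → sp3.
C8 has 4 σ bonds: steric number 4 → sp3.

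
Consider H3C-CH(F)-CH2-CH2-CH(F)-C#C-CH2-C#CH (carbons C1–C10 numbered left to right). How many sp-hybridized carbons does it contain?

4

C1: sp3
C2: sp3
C3: sp3
C4: sp3
C5: sp3
C6: sp ✓
C7: sp ✓
C8: sp3
C9: sp ✓
C10: sp ✓
C6, C7, C9, C10 → 4 sp carbons.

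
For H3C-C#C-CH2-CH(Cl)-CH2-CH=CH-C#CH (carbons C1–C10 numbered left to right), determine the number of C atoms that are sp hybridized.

C1: sp3
C2: sp ✓
C3: sp ✓
C4: sp3
C5: sp3
C6: sp3
C7: sp2
C8: sp2
C9: sp ✓
C10: sp ✓
C2, C3, C9, C10 → 4 sp carbons.

4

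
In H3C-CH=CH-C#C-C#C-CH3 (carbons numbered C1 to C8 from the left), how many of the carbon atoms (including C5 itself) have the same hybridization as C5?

C5 is sp (two π bonds).
C1: sp3
C2: sp2
C3: sp2
C4: sp ✓
C5: sp ✓
C6: sp ✓
C7: sp ✓
C8: sp3
4 carbons are sp.

4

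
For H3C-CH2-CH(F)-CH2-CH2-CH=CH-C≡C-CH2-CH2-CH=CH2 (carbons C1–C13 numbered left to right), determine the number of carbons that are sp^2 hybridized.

4

C1: sp3
C2: sp3
C3: sp3
C4: sp3
C5: sp3
C6: sp2 ✓
C7: sp2 ✓
C8: sp
C9: sp
C10: sp3
C11: sp3
C12: sp2 ✓
C13: sp2 ✓
C6, C7, C12, C13 → 4 sp2 carbons.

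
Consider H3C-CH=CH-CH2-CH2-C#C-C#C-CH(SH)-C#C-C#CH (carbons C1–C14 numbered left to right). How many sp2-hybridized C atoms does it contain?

2

C1: sp3
C2: sp2 ✓
C3: sp2 ✓
C4: sp3
C5: sp3
C6: sp
C7: sp
C8: sp
C9: sp
C10: sp3
C11: sp
C12: sp
C13: sp
C14: sp
C2, C3 → 2 sp2 carbons.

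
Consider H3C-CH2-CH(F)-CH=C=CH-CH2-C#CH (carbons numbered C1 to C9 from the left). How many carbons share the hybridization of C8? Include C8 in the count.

3

C8 is sp (two π bonds).
C1: sp3
C2: sp3
C3: sp3
C4: sp2
C5: sp ✓
C6: sp2
C7: sp3
C8: sp ✓
C9: sp ✓
3 carbons are sp.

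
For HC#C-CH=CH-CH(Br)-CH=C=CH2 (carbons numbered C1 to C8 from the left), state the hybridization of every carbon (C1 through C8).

C1: 2 σ bonds, plus two π bonds; 2 regions of electron density → sp.
C2 is sp: 2 σ bonds, plus two π bonds, 2 electron-density regions.
C3 (3 σ bonds, plus one π bond) has steric number 3: sp2.
C4: 3 σ bonds, plus one π bond; 3 regions of electron density → sp2.
C5 — 4 σ bonds. Steric number 4, so sp3.
C6 has 3 σ bonds, plus one π bond: steric number 3 → sp2.
C7 (2 σ bonds, plus two π bonds) has steric number 2: sp.
C8: 3 σ bonds, plus one π bond — 3 electron domains, sp2.

C1 sp, C2 sp, C3 sp2, C4 sp2, C5 sp3, C6 sp2, C7 sp, C8 sp2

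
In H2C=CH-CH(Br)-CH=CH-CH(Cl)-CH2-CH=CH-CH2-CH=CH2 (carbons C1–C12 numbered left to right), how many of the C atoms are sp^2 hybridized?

C1: sp2 ✓
C2: sp2 ✓
C3: sp3
C4: sp2 ✓
C5: sp2 ✓
C6: sp3
C7: sp3
C8: sp2 ✓
C9: sp2 ✓
C10: sp3
C11: sp2 ✓
C12: sp2 ✓
C1, C2, C4, C5, C8, C9, C11, C12 → 8 sp2 carbons.

8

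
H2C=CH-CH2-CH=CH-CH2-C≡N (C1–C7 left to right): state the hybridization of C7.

C7 — 2 σ bonds, plus two π bonds. Steric number 2, so sp.

sp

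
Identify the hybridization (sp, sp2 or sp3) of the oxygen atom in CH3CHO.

sp²

The oxygen atom (1 σ bond and 2 lone pairs, plus one π bond) has steric number 3: sp2.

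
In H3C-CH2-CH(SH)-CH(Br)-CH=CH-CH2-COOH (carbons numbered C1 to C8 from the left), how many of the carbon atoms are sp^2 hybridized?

3

C1: sp3
C2: sp3
C3: sp3
C4: sp3
C5: sp2 ✓
C6: sp2 ✓
C7: sp3
C8: sp2 ✓
C5, C6, C8 → 3 sp2 carbons.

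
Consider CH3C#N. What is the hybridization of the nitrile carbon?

sp

The nitrile carbon (2 σ bonds, plus two π bonds) has steric number 2: sp.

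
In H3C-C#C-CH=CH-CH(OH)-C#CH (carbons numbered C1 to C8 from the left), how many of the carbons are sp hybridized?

4

C1: sp3
C2: sp ✓
C3: sp ✓
C4: sp2
C5: sp2
C6: sp3
C7: sp ✓
C8: sp ✓
C2, C3, C7, C8 → 4 sp carbons.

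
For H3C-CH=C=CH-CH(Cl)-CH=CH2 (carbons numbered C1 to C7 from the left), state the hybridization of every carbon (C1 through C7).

C1 sp3, C2 sp2, C3 sp, C4 sp2, C5 sp3, C6 sp2, C7 sp2

C1: 4 σ bonds; 4 regions of electron density → sp3.
C2: 3 σ bonds, plus one π bond — 3 electron domains, sp2.
C3 has 2 σ bonds, plus two π bonds: steric number 2 → sp.
C4 carries 3 σ bonds, plus one π bond, giving a steric number of 3, so it is sp2.
C5 — 4 σ bonds. Steric number 4, so sp3.
C6 (3 σ bonds, plus one π bond) has steric number 3: sp2.
C7 is sp2: 3 σ bonds, plus one π bond, 3 electron-density regions.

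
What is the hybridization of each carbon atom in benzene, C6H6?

Every ring carbon has three σ bonds and contributes one p electron to the aromatic π system.

sp^2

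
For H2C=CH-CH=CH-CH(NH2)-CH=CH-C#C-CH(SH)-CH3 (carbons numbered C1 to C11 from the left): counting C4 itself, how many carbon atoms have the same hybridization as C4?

6

C4 is sp2 (one π bond).
C1: sp2 ✓
C2: sp2 ✓
C3: sp2 ✓
C4: sp2 ✓
C5: sp3
C6: sp2 ✓
C7: sp2 ✓
C8: sp
C9: sp
C10: sp3
C11: sp3
6 carbons are sp2.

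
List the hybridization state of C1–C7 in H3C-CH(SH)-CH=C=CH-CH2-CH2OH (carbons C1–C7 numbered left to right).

C1 is sp3: 4 σ bonds, 4 electron-density regions.
C2: 4 σ bonds — 4 electron domains, sp3.
C3: 3 σ bonds, plus one π bond — 3 electron domains, sp2.
C4 — 2 σ bonds, plus two π bonds. Steric number 2, so sp.
C5 — 3 σ bonds, plus one π bond. Steric number 3, so sp2.
C6 carries 4 σ bonds, giving a steric number of 4, so it is sp3.
C7 is sp3: 4 σ bonds, 4 electron-density regions.

C1 sp3, C2 sp3, C3 sp2, C4 sp, C5 sp2, C6 sp3, C7 sp3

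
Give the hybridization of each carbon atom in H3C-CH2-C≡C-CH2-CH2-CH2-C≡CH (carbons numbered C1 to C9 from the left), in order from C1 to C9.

C1 (4 σ bonds) has steric number 4: sp3.
C2 has 4 σ bonds: steric number 4 → sp3.
C3: 2 σ bonds, plus two π bonds; 2 regions of electron density → sp.
C4 has 2 σ bonds, plus two π bonds: steric number 2 → sp.
C5 (4 σ bonds) has steric number 4: sp3.
C6 has 4 σ bonds: steric number 4 → sp3.
C7 has 4 σ bonds: steric number 4 → sp3.
C8 (2 σ bonds, plus two π bonds) has steric number 2: sp.
C9: 2 σ bonds, plus two π bonds — 2 electron domains, sp.

C1 sp3, C2 sp3, C3 sp, C4 sp, C5 sp3, C6 sp3, C7 sp3, C8 sp, C9 sp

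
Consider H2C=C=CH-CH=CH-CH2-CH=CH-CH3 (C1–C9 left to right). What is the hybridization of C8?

sp²

C8: 3 σ bonds, plus one π bond; 3 regions of electron density → sp2.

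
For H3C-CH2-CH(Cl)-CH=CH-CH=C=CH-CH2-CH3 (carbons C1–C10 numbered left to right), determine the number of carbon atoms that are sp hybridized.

1

C1: sp3
C2: sp3
C3: sp3
C4: sp2
C5: sp2
C6: sp2
C7: sp ✓
C8: sp2
C9: sp3
C10: sp3
C7 → 1 sp carbon.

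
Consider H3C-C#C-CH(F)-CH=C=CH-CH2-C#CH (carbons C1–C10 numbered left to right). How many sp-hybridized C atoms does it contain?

5

C1: sp3
C2: sp ✓
C3: sp ✓
C4: sp3
C5: sp2
C6: sp ✓
C7: sp2
C8: sp3
C9: sp ✓
C10: sp ✓
C2, C3, C6, C9, C10 → 5 sp carbons.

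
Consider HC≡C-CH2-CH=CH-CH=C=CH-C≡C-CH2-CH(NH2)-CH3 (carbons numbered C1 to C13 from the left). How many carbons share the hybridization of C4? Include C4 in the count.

4

C4 is sp2 (one π bond).
C1: sp
C2: sp
C3: sp3
C4: sp2 ✓
C5: sp2 ✓
C6: sp2 ✓
C7: sp
C8: sp2 ✓
C9: sp
C10: sp
C11: sp3
C12: sp3
C13: sp3
4 carbons are sp2.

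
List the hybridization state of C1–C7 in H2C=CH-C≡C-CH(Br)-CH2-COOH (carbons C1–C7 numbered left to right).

C1 sp2, C2 sp2, C3 sp, C4 sp, C5 sp3, C6 sp3, C7 sp2

C1 — 3 σ bonds, plus one π bond. Steric number 3, so sp2.
C2: 3 σ bonds, plus one π bond; 3 regions of electron density → sp2.
C3: 2 σ bonds, plus two π bonds — 2 electron domains, sp.
C4: 2 σ bonds, plus two π bonds; 2 regions of electron density → sp.
C5 is sp3: 4 σ bonds, 4 electron-density regions.
C6: 4 σ bonds; 4 regions of electron density → sp3.
C7 (3 σ bonds, plus one π bond) has steric number 3: sp2.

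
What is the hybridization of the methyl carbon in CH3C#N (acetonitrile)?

The methyl carbon is sp3: 4 σ bonds, 4 electron-density regions.

sp^3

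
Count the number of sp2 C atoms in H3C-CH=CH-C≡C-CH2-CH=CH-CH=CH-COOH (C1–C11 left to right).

7

C1: sp3
C2: sp2 ✓
C3: sp2 ✓
C4: sp
C5: sp
C6: sp3
C7: sp2 ✓
C8: sp2 ✓
C9: sp2 ✓
C10: sp2 ✓
C11: sp2 ✓
C2, C3, C7, C8, C9, C10, C11 → 7 sp2 carbons.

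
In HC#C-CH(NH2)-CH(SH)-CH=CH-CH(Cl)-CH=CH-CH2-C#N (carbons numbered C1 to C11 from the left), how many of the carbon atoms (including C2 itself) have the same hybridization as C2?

C2 is sp (two π bonds).
C1: sp ✓
C2: sp ✓
C3: sp3
C4: sp3
C5: sp2
C6: sp2
C7: sp3
C8: sp2
C9: sp2
C10: sp3
C11: sp ✓
3 carbons are sp.

3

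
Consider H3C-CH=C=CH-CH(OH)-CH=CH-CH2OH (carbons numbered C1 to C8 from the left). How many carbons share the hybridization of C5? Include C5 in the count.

C5 is sp3 (only σ bonds).
C1: sp3 ✓
C2: sp2
C3: sp
C4: sp2
C5: sp3 ✓
C6: sp2
C7: sp2
C8: sp3 ✓
3 carbons are sp3.

3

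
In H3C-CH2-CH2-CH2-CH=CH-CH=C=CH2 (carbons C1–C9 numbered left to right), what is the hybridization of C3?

C3 carries 4 σ bonds, giving a steric number of 4, so it is sp3.

sp³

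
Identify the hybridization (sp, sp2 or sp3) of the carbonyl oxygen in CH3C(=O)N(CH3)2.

The carbonyl oxygen — 1 σ bond and 2 lone pairs, plus one π bond. Steric number 3, so sp2.

sp²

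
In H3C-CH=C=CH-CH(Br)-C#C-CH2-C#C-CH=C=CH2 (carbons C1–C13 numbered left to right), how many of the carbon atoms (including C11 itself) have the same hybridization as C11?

C11 is sp2 (one π bond).
C1: sp3
C2: sp2 ✓
C3: sp
C4: sp2 ✓
C5: sp3
C6: sp
C7: sp
C8: sp3
C9: sp
C10: sp
C11: sp2 ✓
C12: sp
C13: sp2 ✓
4 carbons are sp2.

4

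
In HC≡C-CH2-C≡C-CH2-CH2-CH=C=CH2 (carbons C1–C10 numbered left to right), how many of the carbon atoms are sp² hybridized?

C1: sp
C2: sp
C3: sp3
C4: sp
C5: sp
C6: sp3
C7: sp3
C8: sp2 ✓
C9: sp
C10: sp2 ✓
C8, C10 → 2 sp2 carbons.

2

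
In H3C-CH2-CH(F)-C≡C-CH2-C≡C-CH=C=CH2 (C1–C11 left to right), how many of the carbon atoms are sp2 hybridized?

2

C1: sp3
C2: sp3
C3: sp3
C4: sp
C5: sp
C6: sp3
C7: sp
C8: sp
C9: sp2 ✓
C10: sp
C11: sp2 ✓
C9, C11 → 2 sp2 carbons.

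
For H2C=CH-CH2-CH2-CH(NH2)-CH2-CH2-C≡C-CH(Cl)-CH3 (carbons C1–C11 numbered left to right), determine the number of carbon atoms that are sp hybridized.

C1: sp2
C2: sp2
C3: sp3
C4: sp3
C5: sp3
C6: sp3
C7: sp3
C8: sp ✓
C9: sp ✓
C10: sp3
C11: sp3
C8, C9 → 2 sp carbons.

2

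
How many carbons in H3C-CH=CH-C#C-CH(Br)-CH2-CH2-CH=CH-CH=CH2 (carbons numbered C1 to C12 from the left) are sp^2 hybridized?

C1: sp3
C2: sp2 ✓
C3: sp2 ✓
C4: sp
C5: sp
C6: sp3
C7: sp3
C8: sp3
C9: sp2 ✓
C10: sp2 ✓
C11: sp2 ✓
C12: sp2 ✓
C2, C3, C9, C10, C11, C12 → 6 sp2 carbons.

6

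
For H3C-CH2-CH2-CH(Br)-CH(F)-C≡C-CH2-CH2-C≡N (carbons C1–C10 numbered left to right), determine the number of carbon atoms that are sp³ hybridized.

C1: sp3 ✓
C2: sp3 ✓
C3: sp3 ✓
C4: sp3 ✓
C5: sp3 ✓
C6: sp
C7: sp
C8: sp3 ✓
C9: sp3 ✓
C10: sp
C1, C2, C3, C4, C5, C8, C9 → 7 sp3 carbons.

7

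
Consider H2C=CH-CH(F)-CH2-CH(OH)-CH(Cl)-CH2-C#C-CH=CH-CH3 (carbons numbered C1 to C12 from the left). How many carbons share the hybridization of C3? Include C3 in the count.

C3 is sp3 (only σ bonds).
C1: sp2
C2: sp2
C3: sp3 ✓
C4: sp3 ✓
C5: sp3 ✓
C6: sp3 ✓
C7: sp3 ✓
C8: sp
C9: sp
C10: sp2
C11: sp2
C12: sp3 ✓
6 carbons are sp3.

6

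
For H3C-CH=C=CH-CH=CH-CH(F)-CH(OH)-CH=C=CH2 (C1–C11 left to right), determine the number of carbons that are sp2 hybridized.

6

C1: sp3
C2: sp2 ✓
C3: sp
C4: sp2 ✓
C5: sp2 ✓
C6: sp2 ✓
C7: sp3
C8: sp3
C9: sp2 ✓
C10: sp
C11: sp2 ✓
C2, C4, C5, C6, C9, C11 → 6 sp2 carbons.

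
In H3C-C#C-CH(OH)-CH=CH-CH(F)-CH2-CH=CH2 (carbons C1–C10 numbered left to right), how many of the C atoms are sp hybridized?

2

C1: sp3
C2: sp ✓
C3: sp ✓
C4: sp3
C5: sp2
C6: sp2
C7: sp3
C8: sp3
C9: sp2
C10: sp2
C2, C3 → 2 sp carbons.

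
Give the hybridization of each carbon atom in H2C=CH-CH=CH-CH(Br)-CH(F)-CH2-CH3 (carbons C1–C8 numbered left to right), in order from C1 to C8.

C1 sp2, C2 sp2, C3 sp2, C4 sp2, C5 sp3, C6 sp3, C7 sp3, C8 sp3

C1 carries 3 σ bonds, plus one π bond, giving a steric number of 3, so it is sp2.
C2: 3 σ bonds, plus one π bond — 3 electron domains, sp2.
C3 is sp2: 3 σ bonds, plus one π bond, 3 electron-density regions.
C4: 3 σ bonds, plus one π bond — 3 electron domains, sp2.
C5 (4 σ bonds) has steric number 4: sp3.
C6 — 4 σ bonds. Steric number 4, so sp3.
C7 is sp3: 4 σ bonds, 4 electron-density regions.
C8 is sp3: 4 σ bonds, 4 electron-density regions.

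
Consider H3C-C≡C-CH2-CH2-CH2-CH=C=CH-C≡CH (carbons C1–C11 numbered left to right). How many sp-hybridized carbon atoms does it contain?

C1: sp3
C2: sp ✓
C3: sp ✓
C4: sp3
C5: sp3
C6: sp3
C7: sp2
C8: sp ✓
C9: sp2
C10: sp ✓
C11: sp ✓
C2, C3, C8, C10, C11 → 5 sp carbons.

5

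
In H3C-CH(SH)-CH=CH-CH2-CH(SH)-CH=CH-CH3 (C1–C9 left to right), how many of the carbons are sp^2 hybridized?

4

C1: sp3
C2: sp3
C3: sp2 ✓
C4: sp2 ✓
C5: sp3
C6: sp3
C7: sp2 ✓
C8: sp2 ✓
C9: sp3
C3, C4, C7, C8 → 4 sp2 carbons.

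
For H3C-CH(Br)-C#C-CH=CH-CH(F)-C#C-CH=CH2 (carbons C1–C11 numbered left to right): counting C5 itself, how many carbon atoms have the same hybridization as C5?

C5 is sp2 (one π bond).
C1: sp3
C2: sp3
C3: sp
C4: sp
C5: sp2 ✓
C6: sp2 ✓
C7: sp3
C8: sp
C9: sp
C10: sp2 ✓
C11: sp2 ✓
4 carbons are sp2.

4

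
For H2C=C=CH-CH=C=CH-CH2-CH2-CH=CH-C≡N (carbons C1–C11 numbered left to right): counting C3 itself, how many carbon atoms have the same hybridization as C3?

C3 is sp2 (one π bond).
C1: sp2 ✓
C2: sp
C3: sp2 ✓
C4: sp2 ✓
C5: sp
C6: sp2 ✓
C7: sp3
C8: sp3
C9: sp2 ✓
C10: sp2 ✓
C11: sp
6 carbons are sp2.

6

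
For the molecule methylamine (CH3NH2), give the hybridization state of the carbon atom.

The carbon atom: 4 σ bonds; 4 regions of electron density → sp3.

sp3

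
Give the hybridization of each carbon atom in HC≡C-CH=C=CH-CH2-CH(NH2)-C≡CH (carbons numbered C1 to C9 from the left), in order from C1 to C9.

C1 carries 2 σ bonds, plus two π bonds, giving a steric number of 2, so it is sp.
C2 is sp: 2 σ bonds, plus two π bonds, 2 electron-density regions.
C3 has 3 σ bonds, plus one π bond: steric number 3 → sp2.
C4 carries 2 σ bonds, plus two π bonds, giving a steric number of 2, so it is sp.
C5 is sp2: 3 σ bonds, plus one π bond, 3 electron-density regions.
C6 has 4 σ bonds: steric number 4 → sp3.
C7: 4 σ bonds — 4 electron domains, sp3.
C8 is sp: 2 σ bonds, plus two π bonds, 2 electron-density regions.
C9 carries 2 σ bonds, plus two π bonds, giving a steric number of 2, so it is sp.

C1 sp, C2 sp, C3 sp2, C4 sp, C5 sp2, C6 sp3, C7 sp3, C8 sp, C9 sp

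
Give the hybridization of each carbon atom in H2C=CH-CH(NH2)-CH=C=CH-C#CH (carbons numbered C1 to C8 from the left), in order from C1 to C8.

C1 — 3 σ bonds, plus one π bond. Steric number 3, so sp2.
C2 has 3 σ bonds, plus one π bond: steric number 3 → sp2.
C3 has 4 σ bonds: steric number 4 → sp3.
C4 is sp2: 3 σ bonds, plus one π bond, 3 electron-density regions.
C5: 2 σ bonds, plus two π bonds — 2 electron domains, sp.
C6 — 3 σ bonds, plus one π bond. Steric number 3, so sp2.
C7 is sp: 2 σ bonds, plus two π bonds, 2 electron-density regions.
C8 — 2 σ bonds, plus two π bonds. Steric number 2, so sp.

C1 sp2, C2 sp2, C3 sp3, C4 sp2, C5 sp, C6 sp2, C7 sp, C8 sp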